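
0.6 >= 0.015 True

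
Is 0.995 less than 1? Yes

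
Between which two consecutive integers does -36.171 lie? -37 and -36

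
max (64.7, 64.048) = 64.7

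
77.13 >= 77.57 False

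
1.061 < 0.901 False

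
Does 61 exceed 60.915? Yes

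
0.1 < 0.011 False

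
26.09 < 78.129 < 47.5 False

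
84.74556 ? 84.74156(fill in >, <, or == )>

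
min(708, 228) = 228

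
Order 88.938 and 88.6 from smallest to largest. 88.6, 88.938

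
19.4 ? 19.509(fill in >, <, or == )<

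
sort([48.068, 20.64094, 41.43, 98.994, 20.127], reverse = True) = [98.994, 48.068, 41.43, 20.64094, 20.127]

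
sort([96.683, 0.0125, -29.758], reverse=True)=[96.683, 0.0125, -29.758]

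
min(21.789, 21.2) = 21.2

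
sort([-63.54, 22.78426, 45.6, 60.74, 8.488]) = [-63.54, 8.488, 22.78426, 45.6, 60.74]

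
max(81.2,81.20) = 81.20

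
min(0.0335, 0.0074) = 0.0074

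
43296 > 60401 False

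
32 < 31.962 False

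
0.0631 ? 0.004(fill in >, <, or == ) >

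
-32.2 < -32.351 False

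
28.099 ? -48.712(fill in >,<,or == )>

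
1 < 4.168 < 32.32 True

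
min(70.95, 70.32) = 70.32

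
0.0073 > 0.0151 False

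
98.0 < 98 False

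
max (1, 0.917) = 1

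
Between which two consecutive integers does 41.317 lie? 41 and 42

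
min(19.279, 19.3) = 19.279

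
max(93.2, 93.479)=93.479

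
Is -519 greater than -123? No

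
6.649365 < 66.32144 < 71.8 True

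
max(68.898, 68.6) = 68.898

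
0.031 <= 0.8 True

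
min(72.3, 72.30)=72.3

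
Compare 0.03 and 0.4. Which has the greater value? 0.4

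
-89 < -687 False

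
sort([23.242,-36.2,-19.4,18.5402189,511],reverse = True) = [511,23.242,18.5402189,-19.4,-36.2]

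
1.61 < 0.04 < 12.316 False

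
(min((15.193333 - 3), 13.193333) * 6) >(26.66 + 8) True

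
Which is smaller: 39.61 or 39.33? 39.33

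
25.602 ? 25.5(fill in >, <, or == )>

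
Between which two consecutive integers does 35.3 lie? 35 and 36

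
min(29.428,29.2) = 29.2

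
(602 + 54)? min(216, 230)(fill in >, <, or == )>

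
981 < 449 False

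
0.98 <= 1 True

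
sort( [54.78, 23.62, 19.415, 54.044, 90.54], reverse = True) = [90.54, 54.78, 54.044, 23.62, 19.415]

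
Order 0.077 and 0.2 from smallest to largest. 0.077, 0.2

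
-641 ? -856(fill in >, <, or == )>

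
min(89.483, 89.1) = 89.1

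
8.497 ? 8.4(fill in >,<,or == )>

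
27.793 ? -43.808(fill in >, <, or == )>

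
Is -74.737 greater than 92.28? No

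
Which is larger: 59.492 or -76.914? 59.492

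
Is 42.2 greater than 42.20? No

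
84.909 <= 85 True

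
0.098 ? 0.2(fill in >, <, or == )<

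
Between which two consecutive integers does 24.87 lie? 24 and 25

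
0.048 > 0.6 False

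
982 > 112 True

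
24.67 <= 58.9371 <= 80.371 True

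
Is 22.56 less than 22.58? Yes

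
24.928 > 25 False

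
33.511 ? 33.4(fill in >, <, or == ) >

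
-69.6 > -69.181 False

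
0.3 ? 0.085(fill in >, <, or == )>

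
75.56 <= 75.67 True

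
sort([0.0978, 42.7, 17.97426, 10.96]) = [0.0978, 10.96, 17.97426, 42.7]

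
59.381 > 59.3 True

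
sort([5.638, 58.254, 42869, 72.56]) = [5.638, 58.254, 72.56, 42869]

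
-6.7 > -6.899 True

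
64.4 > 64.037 True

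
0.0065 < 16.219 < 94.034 True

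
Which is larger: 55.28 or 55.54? 55.54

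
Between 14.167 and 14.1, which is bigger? 14.167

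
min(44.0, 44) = 44.0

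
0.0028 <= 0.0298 True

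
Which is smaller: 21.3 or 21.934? 21.3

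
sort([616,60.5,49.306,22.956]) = [22.956,49.306,60.5,616]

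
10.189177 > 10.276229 False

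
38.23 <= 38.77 True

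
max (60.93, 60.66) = 60.93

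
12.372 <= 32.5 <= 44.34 True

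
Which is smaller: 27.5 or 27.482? 27.482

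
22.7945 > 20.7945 True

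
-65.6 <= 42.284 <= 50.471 True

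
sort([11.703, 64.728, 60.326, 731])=[11.703, 60.326, 64.728, 731]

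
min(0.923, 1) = 0.923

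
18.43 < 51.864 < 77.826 True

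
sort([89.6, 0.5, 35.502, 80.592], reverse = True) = [89.6, 80.592, 35.502, 0.5]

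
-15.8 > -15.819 True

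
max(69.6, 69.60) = 69.60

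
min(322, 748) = 322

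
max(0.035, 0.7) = 0.7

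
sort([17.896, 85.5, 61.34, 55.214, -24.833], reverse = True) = [85.5, 61.34, 55.214, 17.896, -24.833]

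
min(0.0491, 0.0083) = 0.0083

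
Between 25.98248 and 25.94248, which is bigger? 25.98248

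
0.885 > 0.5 True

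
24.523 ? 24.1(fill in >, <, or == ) >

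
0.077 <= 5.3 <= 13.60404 True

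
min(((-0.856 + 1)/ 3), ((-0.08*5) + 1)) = 0.048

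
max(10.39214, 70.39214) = 70.39214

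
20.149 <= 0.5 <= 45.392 False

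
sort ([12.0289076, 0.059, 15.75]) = [0.059, 12.0289076, 15.75]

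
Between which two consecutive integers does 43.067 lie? 43 and 44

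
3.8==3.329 False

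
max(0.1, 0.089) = 0.1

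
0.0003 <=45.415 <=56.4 True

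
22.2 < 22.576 True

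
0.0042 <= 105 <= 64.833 False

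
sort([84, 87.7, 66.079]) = [66.079, 84, 87.7]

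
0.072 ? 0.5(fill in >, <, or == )<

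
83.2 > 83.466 False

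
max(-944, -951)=-944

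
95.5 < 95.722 True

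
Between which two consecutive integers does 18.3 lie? 18 and 19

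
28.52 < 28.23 False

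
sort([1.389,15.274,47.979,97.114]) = [1.389,15.274,47.979,97.114]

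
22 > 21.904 True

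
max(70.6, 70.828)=70.828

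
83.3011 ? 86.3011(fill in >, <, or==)<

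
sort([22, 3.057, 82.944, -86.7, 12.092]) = [-86.7, 3.057, 12.092, 22, 82.944]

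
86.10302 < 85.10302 False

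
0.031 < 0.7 True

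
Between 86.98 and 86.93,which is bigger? 86.98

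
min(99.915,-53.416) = -53.416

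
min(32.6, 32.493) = 32.493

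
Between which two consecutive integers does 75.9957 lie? 75 and 76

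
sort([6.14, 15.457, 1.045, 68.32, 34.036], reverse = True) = [68.32, 34.036, 15.457, 6.14, 1.045]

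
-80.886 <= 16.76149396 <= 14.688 False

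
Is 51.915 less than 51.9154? Yes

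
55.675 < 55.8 True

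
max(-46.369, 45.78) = 45.78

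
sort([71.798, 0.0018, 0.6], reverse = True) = [71.798, 0.6, 0.0018]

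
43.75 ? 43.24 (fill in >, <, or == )>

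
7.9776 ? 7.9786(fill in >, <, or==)<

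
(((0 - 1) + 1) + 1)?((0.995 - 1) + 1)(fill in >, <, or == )>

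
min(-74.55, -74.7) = -74.7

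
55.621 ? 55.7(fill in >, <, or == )<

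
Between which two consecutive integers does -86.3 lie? -87 and -86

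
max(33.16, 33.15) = 33.16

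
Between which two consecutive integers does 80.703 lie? 80 and 81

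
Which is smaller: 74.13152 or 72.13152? 72.13152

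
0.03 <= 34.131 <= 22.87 False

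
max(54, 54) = 54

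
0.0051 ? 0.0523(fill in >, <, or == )<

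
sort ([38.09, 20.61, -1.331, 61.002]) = [-1.331, 20.61, 38.09, 61.002]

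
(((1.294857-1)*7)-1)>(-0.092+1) True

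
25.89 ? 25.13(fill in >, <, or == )>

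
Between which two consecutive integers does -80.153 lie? -81 and -80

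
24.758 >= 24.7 True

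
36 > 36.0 False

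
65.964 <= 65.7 False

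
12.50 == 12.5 True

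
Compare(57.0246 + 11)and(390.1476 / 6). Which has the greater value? (57.0246 + 11)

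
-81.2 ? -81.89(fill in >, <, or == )>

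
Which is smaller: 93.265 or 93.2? 93.2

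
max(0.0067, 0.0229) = 0.0229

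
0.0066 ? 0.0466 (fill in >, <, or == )<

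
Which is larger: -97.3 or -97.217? -97.217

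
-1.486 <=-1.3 True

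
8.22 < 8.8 True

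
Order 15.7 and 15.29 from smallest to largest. 15.29, 15.7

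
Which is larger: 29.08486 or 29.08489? 29.08489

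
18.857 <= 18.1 False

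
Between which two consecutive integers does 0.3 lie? 0 and 1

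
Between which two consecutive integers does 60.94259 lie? 60 and 61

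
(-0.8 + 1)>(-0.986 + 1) True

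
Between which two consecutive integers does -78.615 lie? -79 and -78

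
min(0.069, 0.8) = 0.069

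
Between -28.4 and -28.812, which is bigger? -28.4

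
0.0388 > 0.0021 True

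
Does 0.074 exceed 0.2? No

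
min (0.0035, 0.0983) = 0.0035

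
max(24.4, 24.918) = 24.918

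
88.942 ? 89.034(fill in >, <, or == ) <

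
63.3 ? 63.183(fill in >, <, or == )>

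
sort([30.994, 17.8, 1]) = [1, 17.8, 30.994]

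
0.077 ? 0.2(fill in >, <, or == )<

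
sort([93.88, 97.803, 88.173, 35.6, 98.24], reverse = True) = [98.24, 97.803, 93.88, 88.173, 35.6]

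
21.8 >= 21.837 False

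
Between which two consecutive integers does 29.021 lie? 29 and 30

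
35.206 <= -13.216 False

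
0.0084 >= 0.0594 False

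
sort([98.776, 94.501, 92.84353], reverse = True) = [98.776, 94.501, 92.84353]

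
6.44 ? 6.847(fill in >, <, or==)<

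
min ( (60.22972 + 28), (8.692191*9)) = 78.229719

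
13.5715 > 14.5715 False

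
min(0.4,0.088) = 0.088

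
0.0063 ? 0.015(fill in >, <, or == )<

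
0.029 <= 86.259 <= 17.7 False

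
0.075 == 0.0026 False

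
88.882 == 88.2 False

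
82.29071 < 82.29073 True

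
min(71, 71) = 71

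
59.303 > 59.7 False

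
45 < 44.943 False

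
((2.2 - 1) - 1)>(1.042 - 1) True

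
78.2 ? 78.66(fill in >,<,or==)<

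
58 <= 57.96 False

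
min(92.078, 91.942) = 91.942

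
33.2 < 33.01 False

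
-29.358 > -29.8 True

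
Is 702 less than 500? No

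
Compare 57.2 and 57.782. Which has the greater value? 57.782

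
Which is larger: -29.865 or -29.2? -29.2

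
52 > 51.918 True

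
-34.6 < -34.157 True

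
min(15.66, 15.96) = 15.66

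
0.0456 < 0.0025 False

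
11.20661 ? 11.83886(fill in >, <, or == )<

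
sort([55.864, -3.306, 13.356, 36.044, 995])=[-3.306, 13.356, 36.044, 55.864, 995]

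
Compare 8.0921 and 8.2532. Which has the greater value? 8.2532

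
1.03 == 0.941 False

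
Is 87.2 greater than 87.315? No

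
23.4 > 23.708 False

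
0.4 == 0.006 False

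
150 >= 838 False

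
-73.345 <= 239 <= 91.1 False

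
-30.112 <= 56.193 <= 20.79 False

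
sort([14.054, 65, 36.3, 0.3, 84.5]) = [0.3, 14.054, 36.3, 65, 84.5]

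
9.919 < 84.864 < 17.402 False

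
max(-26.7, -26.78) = -26.7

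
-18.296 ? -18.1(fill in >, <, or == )<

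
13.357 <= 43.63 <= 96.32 True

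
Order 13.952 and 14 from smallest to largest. 13.952, 14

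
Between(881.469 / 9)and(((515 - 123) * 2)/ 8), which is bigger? (((515 - 123) * 2)/ 8)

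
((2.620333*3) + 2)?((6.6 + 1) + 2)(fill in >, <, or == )>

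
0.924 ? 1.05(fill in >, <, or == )<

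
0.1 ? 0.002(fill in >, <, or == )>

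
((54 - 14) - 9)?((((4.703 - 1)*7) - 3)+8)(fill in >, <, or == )>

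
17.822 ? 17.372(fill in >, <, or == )>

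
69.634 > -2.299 True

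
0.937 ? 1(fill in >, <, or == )<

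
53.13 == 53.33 False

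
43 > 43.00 False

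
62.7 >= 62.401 True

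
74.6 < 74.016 False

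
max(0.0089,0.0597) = 0.0597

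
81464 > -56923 True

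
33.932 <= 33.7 False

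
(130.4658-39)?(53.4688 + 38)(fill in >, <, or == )<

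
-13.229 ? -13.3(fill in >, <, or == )>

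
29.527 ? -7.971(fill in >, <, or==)>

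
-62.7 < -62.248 True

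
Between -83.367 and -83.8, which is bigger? -83.367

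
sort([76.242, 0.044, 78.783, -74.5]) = [-74.5, 0.044, 76.242, 78.783]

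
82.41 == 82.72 False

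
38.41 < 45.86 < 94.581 True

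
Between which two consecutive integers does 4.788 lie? 4 and 5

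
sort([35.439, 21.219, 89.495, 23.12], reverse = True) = [89.495, 35.439, 23.12, 21.219]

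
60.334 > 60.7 False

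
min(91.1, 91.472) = 91.1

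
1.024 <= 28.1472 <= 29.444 True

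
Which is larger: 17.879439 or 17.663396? 17.879439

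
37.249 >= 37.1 True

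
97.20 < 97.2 False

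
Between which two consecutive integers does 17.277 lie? 17 and 18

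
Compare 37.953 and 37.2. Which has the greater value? 37.953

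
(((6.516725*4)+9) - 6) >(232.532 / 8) True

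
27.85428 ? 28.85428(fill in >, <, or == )<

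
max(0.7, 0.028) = 0.7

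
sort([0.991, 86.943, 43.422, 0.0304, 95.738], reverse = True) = [95.738, 86.943, 43.422, 0.991, 0.0304]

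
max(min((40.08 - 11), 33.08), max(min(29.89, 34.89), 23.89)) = 29.89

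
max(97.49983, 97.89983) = 97.89983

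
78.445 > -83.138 True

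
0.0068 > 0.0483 False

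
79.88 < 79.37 False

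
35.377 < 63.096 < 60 False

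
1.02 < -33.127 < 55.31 False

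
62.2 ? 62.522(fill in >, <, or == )<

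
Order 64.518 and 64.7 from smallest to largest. 64.518, 64.7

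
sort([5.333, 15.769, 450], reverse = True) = [450, 15.769, 5.333]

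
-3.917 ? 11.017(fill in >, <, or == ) <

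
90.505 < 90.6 True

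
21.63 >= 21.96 False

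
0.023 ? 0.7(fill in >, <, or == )<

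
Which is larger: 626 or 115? 626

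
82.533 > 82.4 True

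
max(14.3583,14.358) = 14.3583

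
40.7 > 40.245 True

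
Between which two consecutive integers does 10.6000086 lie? 10 and 11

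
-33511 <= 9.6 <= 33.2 True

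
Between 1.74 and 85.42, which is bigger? 85.42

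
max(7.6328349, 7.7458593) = 7.7458593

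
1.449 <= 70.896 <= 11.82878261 False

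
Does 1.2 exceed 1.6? No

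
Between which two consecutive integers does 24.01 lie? 24 and 25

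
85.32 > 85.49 False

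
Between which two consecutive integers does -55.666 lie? -56 and -55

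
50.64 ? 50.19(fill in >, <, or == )>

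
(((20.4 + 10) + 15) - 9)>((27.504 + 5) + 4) False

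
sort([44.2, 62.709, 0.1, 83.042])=[0.1, 44.2, 62.709, 83.042]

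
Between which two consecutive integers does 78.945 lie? 78 and 79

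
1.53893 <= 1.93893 True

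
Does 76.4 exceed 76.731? No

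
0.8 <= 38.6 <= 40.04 True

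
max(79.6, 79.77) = 79.77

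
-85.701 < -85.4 True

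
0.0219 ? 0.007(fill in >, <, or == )>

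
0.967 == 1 False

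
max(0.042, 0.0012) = 0.042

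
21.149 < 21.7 True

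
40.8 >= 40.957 False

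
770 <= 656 False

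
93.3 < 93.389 True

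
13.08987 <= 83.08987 True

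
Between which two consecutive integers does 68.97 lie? 68 and 69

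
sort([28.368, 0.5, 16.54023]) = [0.5, 16.54023, 28.368]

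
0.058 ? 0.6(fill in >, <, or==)<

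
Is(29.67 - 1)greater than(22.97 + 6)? No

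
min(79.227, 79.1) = 79.1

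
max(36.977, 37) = 37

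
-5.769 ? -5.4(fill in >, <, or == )<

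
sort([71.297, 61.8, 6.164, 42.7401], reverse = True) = [71.297, 61.8, 42.7401, 6.164]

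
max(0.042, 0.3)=0.3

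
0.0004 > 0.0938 False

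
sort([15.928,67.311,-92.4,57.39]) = [-92.4,15.928,57.39,67.311]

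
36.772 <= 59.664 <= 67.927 True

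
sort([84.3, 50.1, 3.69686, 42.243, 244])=[3.69686, 42.243, 50.1, 84.3, 244]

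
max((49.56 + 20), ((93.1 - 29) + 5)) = 69.56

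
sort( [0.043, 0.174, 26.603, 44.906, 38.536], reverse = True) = [44.906, 38.536, 26.603, 0.174, 0.043]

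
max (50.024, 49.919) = 50.024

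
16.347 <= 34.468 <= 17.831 False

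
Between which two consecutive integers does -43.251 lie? -44 and -43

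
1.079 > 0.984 True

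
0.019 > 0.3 False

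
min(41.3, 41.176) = 41.176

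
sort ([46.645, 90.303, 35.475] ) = [35.475, 46.645, 90.303]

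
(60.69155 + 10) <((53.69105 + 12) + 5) False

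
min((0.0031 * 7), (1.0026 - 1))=0.0026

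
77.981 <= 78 True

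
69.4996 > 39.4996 True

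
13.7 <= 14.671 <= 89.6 True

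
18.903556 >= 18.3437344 True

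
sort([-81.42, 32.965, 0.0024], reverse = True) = [32.965, 0.0024, -81.42]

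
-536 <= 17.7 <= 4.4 False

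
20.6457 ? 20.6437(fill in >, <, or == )>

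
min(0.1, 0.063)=0.063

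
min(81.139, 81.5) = 81.139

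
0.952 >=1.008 False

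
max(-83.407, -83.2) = -83.2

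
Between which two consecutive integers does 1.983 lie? 1 and 2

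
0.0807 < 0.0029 False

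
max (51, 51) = 51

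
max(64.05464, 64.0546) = 64.05464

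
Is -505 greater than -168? No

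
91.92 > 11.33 True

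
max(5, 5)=5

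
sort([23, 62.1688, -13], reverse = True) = [62.1688, 23, -13]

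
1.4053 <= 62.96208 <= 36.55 False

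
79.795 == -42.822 False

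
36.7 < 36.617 False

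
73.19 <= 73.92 True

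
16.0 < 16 False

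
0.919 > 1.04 False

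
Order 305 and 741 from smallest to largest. 305, 741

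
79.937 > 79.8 True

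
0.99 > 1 False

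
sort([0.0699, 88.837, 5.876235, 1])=[0.0699, 1, 5.876235, 88.837]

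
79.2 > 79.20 False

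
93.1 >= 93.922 False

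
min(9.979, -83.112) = -83.112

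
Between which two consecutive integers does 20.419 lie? 20 and 21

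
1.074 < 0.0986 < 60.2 False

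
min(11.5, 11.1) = 11.1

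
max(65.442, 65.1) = 65.442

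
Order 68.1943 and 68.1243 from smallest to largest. 68.1243, 68.1943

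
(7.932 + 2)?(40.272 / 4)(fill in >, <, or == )<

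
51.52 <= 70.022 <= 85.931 True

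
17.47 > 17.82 False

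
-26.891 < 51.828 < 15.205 False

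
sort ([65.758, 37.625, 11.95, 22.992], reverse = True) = [65.758, 37.625, 22.992, 11.95]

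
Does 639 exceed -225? Yes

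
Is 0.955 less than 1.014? Yes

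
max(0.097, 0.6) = 0.6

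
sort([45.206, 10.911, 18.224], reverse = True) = [45.206, 18.224, 10.911]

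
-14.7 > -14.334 False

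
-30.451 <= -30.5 False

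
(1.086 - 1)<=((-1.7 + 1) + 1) True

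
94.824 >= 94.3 True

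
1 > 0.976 True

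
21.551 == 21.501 False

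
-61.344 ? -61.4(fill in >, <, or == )>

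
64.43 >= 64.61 False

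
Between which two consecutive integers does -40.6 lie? -41 and -40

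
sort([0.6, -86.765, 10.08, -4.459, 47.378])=[-86.765, -4.459, 0.6, 10.08, 47.378]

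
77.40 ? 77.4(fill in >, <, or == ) ==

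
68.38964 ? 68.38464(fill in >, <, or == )>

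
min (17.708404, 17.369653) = 17.369653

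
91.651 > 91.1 True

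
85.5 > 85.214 True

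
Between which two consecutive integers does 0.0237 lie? 0 and 1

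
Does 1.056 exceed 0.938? Yes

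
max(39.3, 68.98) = 68.98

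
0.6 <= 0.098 False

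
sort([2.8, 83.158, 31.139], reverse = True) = [83.158, 31.139, 2.8]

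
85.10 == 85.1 True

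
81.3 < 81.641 True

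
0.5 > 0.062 True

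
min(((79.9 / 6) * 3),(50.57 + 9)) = 39.95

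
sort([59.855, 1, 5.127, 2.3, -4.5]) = [-4.5, 1, 2.3, 5.127, 59.855]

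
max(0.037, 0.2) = 0.2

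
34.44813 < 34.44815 True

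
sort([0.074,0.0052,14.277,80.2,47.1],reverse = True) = [80.2,47.1,14.277,0.074,0.0052]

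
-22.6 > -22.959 True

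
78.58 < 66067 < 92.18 False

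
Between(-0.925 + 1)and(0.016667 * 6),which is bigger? (0.016667 * 6)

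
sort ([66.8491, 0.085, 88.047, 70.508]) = [0.085, 66.8491, 70.508, 88.047]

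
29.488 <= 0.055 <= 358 False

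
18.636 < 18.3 False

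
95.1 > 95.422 False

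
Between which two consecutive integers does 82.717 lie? 82 and 83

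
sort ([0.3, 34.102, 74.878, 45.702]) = [0.3, 34.102, 45.702, 74.878]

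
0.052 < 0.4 True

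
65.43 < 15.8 False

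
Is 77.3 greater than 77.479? No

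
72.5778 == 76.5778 False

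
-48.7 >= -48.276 False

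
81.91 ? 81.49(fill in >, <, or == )>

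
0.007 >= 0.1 False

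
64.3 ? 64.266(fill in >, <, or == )>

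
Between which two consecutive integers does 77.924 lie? 77 and 78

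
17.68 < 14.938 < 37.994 False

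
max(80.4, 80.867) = 80.867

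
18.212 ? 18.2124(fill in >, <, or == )<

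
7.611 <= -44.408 False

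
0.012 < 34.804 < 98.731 True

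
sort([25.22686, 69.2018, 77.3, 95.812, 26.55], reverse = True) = [95.812, 77.3, 69.2018, 26.55, 25.22686]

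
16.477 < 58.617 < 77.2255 True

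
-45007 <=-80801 False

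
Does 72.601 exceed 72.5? Yes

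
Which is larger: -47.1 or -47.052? -47.052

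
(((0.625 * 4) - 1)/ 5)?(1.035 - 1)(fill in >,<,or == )>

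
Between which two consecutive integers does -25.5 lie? -26 and -25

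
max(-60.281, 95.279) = 95.279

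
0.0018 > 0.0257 False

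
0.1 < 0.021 False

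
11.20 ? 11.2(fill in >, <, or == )==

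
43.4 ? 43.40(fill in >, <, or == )==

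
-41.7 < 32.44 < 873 True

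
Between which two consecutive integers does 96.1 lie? 96 and 97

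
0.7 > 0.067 True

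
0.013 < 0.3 True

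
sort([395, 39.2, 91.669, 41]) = [39.2, 41, 91.669, 395]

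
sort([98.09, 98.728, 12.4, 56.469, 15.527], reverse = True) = [98.728, 98.09, 56.469, 15.527, 12.4]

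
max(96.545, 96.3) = 96.545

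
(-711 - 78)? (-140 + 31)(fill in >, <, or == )<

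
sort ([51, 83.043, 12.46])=[12.46, 51, 83.043]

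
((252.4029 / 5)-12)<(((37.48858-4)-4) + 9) True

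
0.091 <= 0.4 True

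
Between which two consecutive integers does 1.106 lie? 1 and 2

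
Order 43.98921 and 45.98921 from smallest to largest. 43.98921, 45.98921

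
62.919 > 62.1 True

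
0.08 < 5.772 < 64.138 True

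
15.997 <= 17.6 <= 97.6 True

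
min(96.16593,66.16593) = 66.16593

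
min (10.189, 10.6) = 10.189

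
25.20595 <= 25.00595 False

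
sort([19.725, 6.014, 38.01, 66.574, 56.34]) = [6.014, 19.725, 38.01, 56.34, 66.574]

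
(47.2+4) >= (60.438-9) False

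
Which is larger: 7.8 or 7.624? 7.8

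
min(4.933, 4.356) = 4.356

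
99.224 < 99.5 True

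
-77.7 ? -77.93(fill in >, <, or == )>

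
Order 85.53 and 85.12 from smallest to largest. 85.12, 85.53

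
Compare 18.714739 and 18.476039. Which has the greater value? 18.714739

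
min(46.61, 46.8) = 46.61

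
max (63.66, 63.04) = 63.66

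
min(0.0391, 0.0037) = 0.0037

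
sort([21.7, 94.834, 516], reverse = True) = [516, 94.834, 21.7]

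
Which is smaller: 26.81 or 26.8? 26.8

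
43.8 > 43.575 True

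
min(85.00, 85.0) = 85.00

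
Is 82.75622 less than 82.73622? No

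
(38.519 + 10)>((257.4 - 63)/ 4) False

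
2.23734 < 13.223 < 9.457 False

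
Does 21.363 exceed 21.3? Yes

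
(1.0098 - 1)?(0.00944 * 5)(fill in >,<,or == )<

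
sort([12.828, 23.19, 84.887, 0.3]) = [0.3, 12.828, 23.19, 84.887]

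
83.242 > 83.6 False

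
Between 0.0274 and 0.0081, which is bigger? 0.0274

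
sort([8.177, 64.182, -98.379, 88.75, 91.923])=[-98.379, 8.177, 64.182, 88.75, 91.923]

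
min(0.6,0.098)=0.098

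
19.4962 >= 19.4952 True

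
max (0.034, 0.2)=0.2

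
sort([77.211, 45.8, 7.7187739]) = [7.7187739, 45.8, 77.211]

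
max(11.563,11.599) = 11.599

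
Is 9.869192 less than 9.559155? No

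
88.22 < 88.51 True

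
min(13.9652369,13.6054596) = 13.6054596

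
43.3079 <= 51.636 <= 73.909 True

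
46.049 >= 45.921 True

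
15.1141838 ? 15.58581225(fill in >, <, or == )<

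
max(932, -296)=932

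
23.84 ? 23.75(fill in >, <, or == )>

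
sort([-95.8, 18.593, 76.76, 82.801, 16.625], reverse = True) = [82.801, 76.76, 18.593, 16.625, -95.8]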